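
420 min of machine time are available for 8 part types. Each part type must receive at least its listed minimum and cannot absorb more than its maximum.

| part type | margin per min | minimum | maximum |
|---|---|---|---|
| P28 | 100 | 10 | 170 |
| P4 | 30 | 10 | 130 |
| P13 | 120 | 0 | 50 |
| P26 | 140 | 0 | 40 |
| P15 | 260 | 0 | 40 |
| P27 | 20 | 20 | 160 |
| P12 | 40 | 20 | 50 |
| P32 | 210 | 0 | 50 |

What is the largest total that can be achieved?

51800

Meeting every minimum uses 10+10+0+0+0+20+20+0 = 60 min, leaving 360.
Rank by margin per min: P15 260 > P32 210 > P26 140 > P13 120 > P28 100 > P12 40 > P4 30 > P27 20.
P15: +40 to 40 (cap) ; 320 left.
P32: +50 to 50 (cap) ; 270 left.
P26: +40 to 40 (cap) ; 230 left.
Give P13 50 more to hit its cap of 50 ; 180 left.
P28 takes 160 more to reach its cap of 170 ; 20 left.
P12 has room for 30 more but only 20 remain, so it gets 40.
Total = 100×170 + 30×10 + 120×50 + 140×40 + 260×40 + 20×20 + 40×40 + 210×50 = 51800.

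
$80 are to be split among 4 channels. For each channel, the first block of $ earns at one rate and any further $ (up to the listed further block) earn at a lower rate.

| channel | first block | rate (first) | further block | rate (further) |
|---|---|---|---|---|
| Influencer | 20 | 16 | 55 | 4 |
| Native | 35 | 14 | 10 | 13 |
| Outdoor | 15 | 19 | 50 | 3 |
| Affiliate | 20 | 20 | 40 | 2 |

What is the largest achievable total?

Rank every tier by rate: Affiliate/T1 20 > Outdoor/T1 19 > Influencer/T1 16 > Native/T1 14 > Native/T2 13 > Influencer/T2 4 > Outdoor/T2 3 > Affiliate/T2 2.
Affiliate T1 at 20: fill all 20 — 60 left.
Outdoor/T1 (19): +15 — 45 left.
Influencer/T1 (16): +20 — 25 left.
25 remain; put them into Native T1 at 14.
Total = 20×20 + 19×15 + 16×20 + 14×25 = 1355.

1355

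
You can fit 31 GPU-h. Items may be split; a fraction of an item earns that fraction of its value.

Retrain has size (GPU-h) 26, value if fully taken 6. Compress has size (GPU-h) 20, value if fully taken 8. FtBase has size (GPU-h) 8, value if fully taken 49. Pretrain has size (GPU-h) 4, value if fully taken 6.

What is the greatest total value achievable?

Sort by value density: FtBase 49/8≈6.12, Pretrain 6/4≈1.5, Compress 8/20≈0.4, Retrain 6/26≈0.231.
Take all of FtBase (8 GPU-h, value 49) ; 23 GPU-h left.
All 4 GPU-h of Pretrain fit (value 6) ; 19 remain.
19 GPU-h left: a 19/20 share of Compress gives 8×19/20 = 7.6.
Total value = 62.6.

62.6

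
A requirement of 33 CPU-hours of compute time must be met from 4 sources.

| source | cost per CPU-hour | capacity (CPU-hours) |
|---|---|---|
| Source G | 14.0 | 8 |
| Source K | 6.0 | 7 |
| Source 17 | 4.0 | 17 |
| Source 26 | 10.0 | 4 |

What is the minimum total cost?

220

Fill from the cheapest source first.
Source 17 (4.0): use full 17 ; 16 CPU-hours to go.
Source K (6.0): use full 7 ; 9 CPU-hours to go.
Take 4 from Source 26 at 10.0 ; need 5 more.
Take 5 from Source G at 14.0 to finish.
Cost = 17×4.0 + 7×6.0 + 4×10.0 + 5×14.0 = 220.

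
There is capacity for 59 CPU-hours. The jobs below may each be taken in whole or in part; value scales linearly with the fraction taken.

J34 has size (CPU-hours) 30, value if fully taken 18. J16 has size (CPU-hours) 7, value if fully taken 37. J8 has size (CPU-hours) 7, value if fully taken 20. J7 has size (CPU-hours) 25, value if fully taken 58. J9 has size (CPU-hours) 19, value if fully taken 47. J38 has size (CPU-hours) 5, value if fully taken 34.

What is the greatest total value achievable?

Best value per unit of size first: J38 34/5≈6.8, J16 37/7≈5.29, J8 20/7≈2.86, J9 47/19≈2.47, J7 58/25≈2.32, J34 18/30≈0.6.
All 5 CPU-hours of J38 fit (value 34) ; 54 remain.
Take all of J16 (7 CPU-hours, value 37) ; 47 CPU-hours left.
Take all of J8 (7 CPU-hours, value 20) ; 40 CPU-hours left.
All 19 CPU-hours of J9 fit (value 47) ; 21 remain.
Fill the last 21 CPU-hours with part of J7: 21/25 of it earns 48.72.
Total value = 186.72.

186.72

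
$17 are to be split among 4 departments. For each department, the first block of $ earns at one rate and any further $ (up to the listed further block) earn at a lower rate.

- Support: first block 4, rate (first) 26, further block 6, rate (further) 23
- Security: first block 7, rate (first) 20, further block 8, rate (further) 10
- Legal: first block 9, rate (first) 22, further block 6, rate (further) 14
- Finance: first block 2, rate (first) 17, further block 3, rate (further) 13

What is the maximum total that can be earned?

Treat each block as its own option and order by rate: Support/T1 26 > Support/T2 23 > Legal/T1 22 > Security/T1 20 > Finance/T1 17 > Legal/T2 14 > Finance/T2 13 > Security/T2 10.
Fill Support T1 block (4 at 26) — 13 left.
Support T2 at 23: fill all 6 — 7 left.
7 remain; put them into Legal T1 at 22.
Total = 26×4 + 23×6 + 22×7 = 396.

396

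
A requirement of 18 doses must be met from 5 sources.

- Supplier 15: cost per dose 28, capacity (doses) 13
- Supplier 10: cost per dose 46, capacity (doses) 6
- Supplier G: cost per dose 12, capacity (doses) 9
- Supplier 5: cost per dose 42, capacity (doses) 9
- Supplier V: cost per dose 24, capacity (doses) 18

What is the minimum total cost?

Fill from the cheapest source first.
Supplier G (12): use full 9 → 9 doses to go.
Supplier V at 24: take 9 of its 18 → requirement met.
Supplier 15, Supplier 5, Supplier 10: unused.
Cost = 9×12 + 9×24 = 324.

324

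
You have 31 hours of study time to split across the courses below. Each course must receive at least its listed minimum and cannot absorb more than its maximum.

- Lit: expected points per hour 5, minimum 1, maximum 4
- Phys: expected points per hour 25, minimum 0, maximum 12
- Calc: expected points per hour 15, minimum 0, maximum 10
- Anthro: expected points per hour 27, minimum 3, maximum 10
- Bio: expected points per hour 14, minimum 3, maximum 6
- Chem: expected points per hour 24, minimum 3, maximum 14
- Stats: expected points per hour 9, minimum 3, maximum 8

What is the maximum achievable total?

691

Meeting every minimum uses 1+0+0+3+3+3+3 = 13 hours, leaving 18.
Rank by expected points per hour: Anthro 27 > Phys 25 > Chem 24 > Calc 15 > Bio 14 > Stats 9 > Lit 5.
Give Anthro 7 more to hit its cap of 10 → 11 left.
Phys has room for 12 more but only 11 remain, so it gets 11.
Total = 5×1 + 25×11 + 27×10 + 14×3 + 24×3 + 9×3 = 691.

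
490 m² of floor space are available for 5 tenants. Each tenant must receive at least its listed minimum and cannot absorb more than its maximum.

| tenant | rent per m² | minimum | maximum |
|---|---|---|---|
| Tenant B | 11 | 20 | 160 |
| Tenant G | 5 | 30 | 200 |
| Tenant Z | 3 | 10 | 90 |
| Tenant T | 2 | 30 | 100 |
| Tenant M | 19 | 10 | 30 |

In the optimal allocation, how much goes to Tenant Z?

Meeting every minimum uses 20+30+10+30+10 = 100 m², leaving 390.
Order the tenants by rent per m²: Tenant M 19 > Tenant B 11 > Tenant G 5 > Tenant Z 3 > Tenant T 2.
Tenant M takes 20 more to reach its cap of 30 → 370 left.
Tenant B takes 140 more to reach its cap of 160 → 230 left.
Tenant G takes 170 more to reach its cap of 200 → 60 left.
Only 60 left; Tenant Z takes them to reach 70.

70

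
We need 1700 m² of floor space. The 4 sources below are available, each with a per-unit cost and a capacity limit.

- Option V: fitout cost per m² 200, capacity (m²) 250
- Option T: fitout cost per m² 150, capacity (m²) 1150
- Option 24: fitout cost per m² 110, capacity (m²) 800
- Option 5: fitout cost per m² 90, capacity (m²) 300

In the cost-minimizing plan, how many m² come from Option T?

600

Fill from the cheapest source first.
Option 5 (90): use full 300 ; 1400 m² to go.
Option 24 at 110: take all 800 m² ; 600 still needed.
Take 600 from Option T at 150 to finish.
Option V: unused.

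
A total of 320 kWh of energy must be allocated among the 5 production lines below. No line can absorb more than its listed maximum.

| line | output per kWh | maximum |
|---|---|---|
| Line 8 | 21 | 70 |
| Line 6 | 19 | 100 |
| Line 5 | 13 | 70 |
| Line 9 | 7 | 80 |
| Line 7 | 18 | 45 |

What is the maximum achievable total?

5335

Rank by output per kWh: Line 8 21 > Line 6 19 > Line 7 18 > Line 5 13 > Line 9 7.
Line 8: +70 to 70 (cap) — 250 left.
Line 6: +100 to 100 (cap) — 150 left.
Line 7 takes 45 to reach its cap of 45 — 105 left.
Line 5 takes 70 to reach its cap of 70 — 35 left.
Line 9: +35 (room for 80) → 35. Pool exhausted.
Total = 21×70 + 19×100 + 13×70 + 7×35 + 18×45 = 5335.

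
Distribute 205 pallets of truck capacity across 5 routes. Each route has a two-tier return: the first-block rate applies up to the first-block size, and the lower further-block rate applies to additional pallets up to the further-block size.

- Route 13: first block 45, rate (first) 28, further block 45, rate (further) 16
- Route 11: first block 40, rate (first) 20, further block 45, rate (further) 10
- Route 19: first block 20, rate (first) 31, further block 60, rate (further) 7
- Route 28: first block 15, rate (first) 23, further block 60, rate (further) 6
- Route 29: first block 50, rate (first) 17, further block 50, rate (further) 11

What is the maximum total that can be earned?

Rank every tier by rate: Route 19/first 31 > Route 13/first 28 > Route 28/first 23 > Route 11/first 20 > Route 29/first 17 > Route 13/second 16 > Route 29/second 11 > Route 11/second 10 > Route 19/second 7 > Route 28/second 6.
Route 19 first at 31: fill all 20 — 185 left.
Route 13/first (28): +45 — 140 left.
Fill Route 28 first block (15 at 23) — 125 left.
Route 11/first (20): +40 — 85 left.
Route 29/first (17): +50 — 35 left.
35 remain; put them into Route 13 second at 16.
Total = 31×20 + 28×45 + 23×15 + 20×40 + 17×50 + 16×35 = 4435.

4435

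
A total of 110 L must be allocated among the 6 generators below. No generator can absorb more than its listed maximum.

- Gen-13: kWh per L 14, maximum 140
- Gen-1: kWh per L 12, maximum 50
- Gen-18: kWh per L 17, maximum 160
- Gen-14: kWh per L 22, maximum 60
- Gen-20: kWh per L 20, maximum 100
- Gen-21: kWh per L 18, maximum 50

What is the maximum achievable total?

Order the generators by kWh per L: Gen-14 22 > Gen-20 20 > Gen-21 18 > Gen-18 17 > Gen-13 14 > Gen-1 12.
Give Gen-14 60 to hit its cap of 60 ; 50 left.
Gen-20: +50 (room for 100) → 50. Pool exhausted.
Total = 22×60 + 20×50 = 2320.

2320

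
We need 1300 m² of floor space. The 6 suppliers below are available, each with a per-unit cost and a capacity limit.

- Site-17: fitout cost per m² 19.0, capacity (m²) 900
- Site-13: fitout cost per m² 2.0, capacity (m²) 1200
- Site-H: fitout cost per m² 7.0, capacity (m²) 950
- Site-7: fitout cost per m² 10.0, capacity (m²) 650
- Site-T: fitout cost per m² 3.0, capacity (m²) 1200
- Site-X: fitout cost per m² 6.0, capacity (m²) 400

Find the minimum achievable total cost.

2700

Fill from the cheapest supplier first.
Take 1200 from Site-13 at 2.0 ; need 100 more.
Take 100 from Site-T at 3.0 to finish.
Site-X, Site-H, Site-7, Site-17: unused.
Cost = 1200×2.0 + 100×3.0 = 2700.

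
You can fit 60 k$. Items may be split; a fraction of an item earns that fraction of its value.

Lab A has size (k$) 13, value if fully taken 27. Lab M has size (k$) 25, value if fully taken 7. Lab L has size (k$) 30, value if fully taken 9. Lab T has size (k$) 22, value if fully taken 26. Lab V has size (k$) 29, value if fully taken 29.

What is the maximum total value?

Sort by value density: Lab A 27/13≈2.08, Lab T 26/22≈1.18, Lab V 29/29≈1, Lab L 9/30≈0.3, Lab M 7/25≈0.28.
All 13 k$ of Lab A fit (value 27) → 47 remain.
Take all of Lab T (22 k$, value 26) → 25 k$ left.
Only 25 k$ remain; take 25/29 of Lab V for value 29×25/29 = 25.
Total value = 78.

78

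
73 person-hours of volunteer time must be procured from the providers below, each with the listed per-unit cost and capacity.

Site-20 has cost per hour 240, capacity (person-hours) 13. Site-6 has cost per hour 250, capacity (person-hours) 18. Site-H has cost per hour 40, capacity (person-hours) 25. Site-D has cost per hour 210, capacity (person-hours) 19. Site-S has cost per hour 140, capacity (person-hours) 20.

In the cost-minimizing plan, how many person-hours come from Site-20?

Use providers in increasing cost order.
Site-H (40): use full 25 ; 48 person-hours to go.
Site-S at 140: take all 20 person-hours ; 28 still needed.
Site-D at 210: take all 19 person-hours ; 9 still needed.
Site-20 at 240: take 9 of its 13 ; requirement met.
Site-6: unused.

9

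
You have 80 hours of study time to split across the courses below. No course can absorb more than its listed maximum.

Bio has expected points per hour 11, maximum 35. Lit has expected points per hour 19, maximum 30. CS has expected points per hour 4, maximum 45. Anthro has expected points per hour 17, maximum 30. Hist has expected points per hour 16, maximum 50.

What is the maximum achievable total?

1400

Order the courses by expected points per hour: Lit 19 > Anthro 17 > Hist 16 > Bio 11 > CS 4.
Lit takes 30 to reach its cap of 30 ; 50 left.
Anthro: +30 to 30 (cap) ; 20 left.
Only 20 left; Hist takes them to reach 20.
Total = 19×30 + 17×30 + 16×20 = 1400.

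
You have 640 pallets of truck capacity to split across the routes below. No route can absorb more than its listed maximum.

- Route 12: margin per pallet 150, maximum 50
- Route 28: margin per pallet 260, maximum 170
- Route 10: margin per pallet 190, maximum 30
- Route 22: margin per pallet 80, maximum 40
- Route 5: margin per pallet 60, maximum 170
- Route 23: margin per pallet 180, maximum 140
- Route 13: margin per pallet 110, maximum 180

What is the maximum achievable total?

107400

Order the routes by margin per pallet: Route 28 260 > Route 10 190 > Route 23 180 > Route 12 150 > Route 13 110 > Route 22 80 > Route 5 60.
Route 28 takes 170 to reach its cap of 170 — 470 left.
Route 10 takes 30 to reach its cap of 30 — 440 left.
Give Route 23 140 to hit its cap of 140 — 300 left.
Route 12 takes 50 to reach its cap of 50 — 250 left.
Give Route 13 180 to hit its cap of 180 — 70 left.
Route 22: +40 to 40 (cap) — 30 left.
Only 30 left; Route 5 takes them to reach 30.
Total = 150×50 + 260×170 + 190×30 + 80×40 + 60×30 + 180×140 + 110×180 = 107400.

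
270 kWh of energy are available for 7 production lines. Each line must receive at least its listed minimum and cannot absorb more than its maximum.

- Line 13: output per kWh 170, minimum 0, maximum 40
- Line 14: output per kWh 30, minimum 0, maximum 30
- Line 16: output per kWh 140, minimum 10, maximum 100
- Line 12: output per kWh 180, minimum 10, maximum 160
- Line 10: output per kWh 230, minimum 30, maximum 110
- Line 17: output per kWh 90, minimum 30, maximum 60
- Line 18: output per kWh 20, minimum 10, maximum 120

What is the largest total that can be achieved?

49400

Meeting every minimum uses 0+0+10+10+30+30+10 = 90 kWh, leaving 180.
Order the production lines by output per kWh: Line 10 230 > Line 12 180 > Line 13 170 > Line 16 140 > Line 17 90 > Line 14 30 > Line 18 20.
Give Line 10 80 more to hit its cap of 110 — 100 left.
Line 12: +100 (room for 150) → 110. Pool exhausted.
Total = 140×10 + 180×110 + 230×110 + 90×30 + 20×10 = 49400.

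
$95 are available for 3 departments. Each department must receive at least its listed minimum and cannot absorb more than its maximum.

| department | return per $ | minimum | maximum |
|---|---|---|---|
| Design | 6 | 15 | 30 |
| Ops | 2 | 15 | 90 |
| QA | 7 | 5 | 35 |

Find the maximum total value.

Meeting every minimum uses 15+15+5 = 35 $, leaving 60.
Highest return per $ first: QA 7 > Design 6 > Ops 2.
QA takes 30 more to reach its cap of 35 — 30 left.
Design: +15 to 30 (cap) — 15 left.
Ops: +15 (room for 75) → 30. Pool exhausted.
Total = 6×30 + 2×30 + 7×35 = 485.

485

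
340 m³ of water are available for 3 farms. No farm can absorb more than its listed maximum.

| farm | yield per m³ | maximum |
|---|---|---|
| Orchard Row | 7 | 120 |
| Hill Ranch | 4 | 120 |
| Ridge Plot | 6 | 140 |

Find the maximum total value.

Highest yield per m³ first: Orchard Row 7 > Ridge Plot 6 > Hill Ranch 4.
Give Orchard Row 120 to hit its cap of 120 ; 220 left.
Ridge Plot takes 140 to reach its cap of 140 ; 80 left.
Hill Ranch has room for 120 but only 80 remain, so it gets 80.
Total = 7×120 + 4×80 + 6×140 = 2000.

2000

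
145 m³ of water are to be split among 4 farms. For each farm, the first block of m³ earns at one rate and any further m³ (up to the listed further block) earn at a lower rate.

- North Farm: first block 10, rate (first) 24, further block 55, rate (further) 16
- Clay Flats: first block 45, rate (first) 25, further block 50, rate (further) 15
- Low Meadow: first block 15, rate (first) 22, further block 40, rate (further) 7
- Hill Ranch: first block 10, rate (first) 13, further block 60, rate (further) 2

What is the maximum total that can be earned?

Order all 8 blocks by rate: Clay Flats/T1 25 > North Farm/T1 24 > Low Meadow/T1 22 > North Farm/T2 16 > Clay Flats/T2 15 > Hill Ranch/T1 13 > Low Meadow/T2 7 > Hill Ranch/T2 2.
Fill Clay Flats T1 block (45 at 25) ; 100 left.
North Farm T1 at 24: fill all 10 ; 90 left.
Fill Low Meadow T1 block (15 at 22) ; 75 left.
Fill North Farm T2 block (55 at 16) ; 20 left.
Clay Flats/T2: +20 of 50 at 15; pool empty.
Total = 25×45 + 24×10 + 22×15 + 16×55 + 15×20 = 2875.

2875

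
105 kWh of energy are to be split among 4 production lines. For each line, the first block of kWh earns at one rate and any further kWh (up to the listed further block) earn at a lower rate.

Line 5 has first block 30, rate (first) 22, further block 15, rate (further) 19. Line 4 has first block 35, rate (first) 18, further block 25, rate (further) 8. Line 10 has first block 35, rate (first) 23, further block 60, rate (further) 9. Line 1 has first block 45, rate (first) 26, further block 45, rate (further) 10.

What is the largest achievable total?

2525

Rank every tier by rate: Line 1/first 26 > Line 10/first 23 > Line 5/first 22 > Line 5/second 19 > Line 4/first 18 > Line 1/second 10 > Line 10/second 9 > Line 4/second 8.
Fill Line 1 first block (45 at 26) — 60 left.
Line 10 first at 23: fill all 35 — 25 left.
Line 5 first at 22: only 25 left, fill 25.
Total = 26×45 + 23×35 + 22×25 = 2525.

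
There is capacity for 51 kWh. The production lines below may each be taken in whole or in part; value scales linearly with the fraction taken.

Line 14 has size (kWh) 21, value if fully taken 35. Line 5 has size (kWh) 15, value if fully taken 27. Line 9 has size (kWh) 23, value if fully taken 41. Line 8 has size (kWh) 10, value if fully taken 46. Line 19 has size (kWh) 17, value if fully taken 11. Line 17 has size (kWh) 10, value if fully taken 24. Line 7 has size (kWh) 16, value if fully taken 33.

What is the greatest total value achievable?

130

Sort by value density: Line 8 46/10≈4.6, Line 17 24/10≈2.4, Line 7 33/16≈2.06, Line 5 27/15≈1.8, Line 9 41/23≈1.78, Line 14 35/21≈1.67, Line 19 11/17≈0.647.
All 10 kWh of Line 8 fit (value 46) → 41 remain.
Take all of Line 17 (10 kWh, value 24) → 31 kWh left.
Take all of Line 7 (16 kWh, value 33) → 15 kWh left.
Take all of Line 5 (15 kWh, value 27) → 0 kWh left.
Total value = 130.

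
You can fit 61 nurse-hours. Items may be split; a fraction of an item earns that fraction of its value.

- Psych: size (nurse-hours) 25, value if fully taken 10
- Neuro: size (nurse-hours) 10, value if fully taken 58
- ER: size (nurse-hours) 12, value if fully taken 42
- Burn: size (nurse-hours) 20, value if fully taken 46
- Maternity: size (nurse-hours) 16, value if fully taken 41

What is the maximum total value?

188.2

Best value per unit of size first: Neuro 58/10≈5.8, ER 42/12≈3.5, Maternity 41/16≈2.56, Burn 46/20≈2.3, Psych 10/25≈0.4.
All 10 nurse-hours of Neuro fit (value 58) ; 51 remain.
All 12 nurse-hours of ER fit (value 42) ; 39 remain.
Maternity: take in full, 16 nurse-hours for value 41 ; 23 left.
Take all of Burn (20 nurse-hours, value 46) ; 3 nurse-hours left.
Only 3 nurse-hours remain; take 3/25 of Psych for value 10×3/25 = 1.2.
Total value = 188.2.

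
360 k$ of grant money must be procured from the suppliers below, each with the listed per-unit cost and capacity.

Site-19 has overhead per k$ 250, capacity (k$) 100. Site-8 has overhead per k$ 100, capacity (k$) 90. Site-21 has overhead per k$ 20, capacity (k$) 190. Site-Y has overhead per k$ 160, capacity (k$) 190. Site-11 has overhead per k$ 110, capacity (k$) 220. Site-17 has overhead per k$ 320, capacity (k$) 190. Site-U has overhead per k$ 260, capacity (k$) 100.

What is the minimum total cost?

Cheapest first:
Take 190 from Site-21 at 20 ; need 170 more.
Take 90 from Site-8 at 100 ; need 80 more.
Site-11 (110): take the remaining 80 ; done.
Site-Y, Site-19, Site-U, Site-17: unused.
Cost = 190×20 + 90×100 + 80×110 = 21600.

21600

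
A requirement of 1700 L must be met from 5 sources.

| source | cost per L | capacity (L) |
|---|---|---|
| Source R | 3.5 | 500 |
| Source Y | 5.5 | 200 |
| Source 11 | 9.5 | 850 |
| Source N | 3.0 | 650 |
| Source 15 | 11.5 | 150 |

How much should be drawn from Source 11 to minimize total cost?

350

Cheapest first:
Source N (3.0): use full 650 — 1050 L to go.
Take 500 from Source R at 3.5 — need 550 more.
Source Y at 5.5: take all 200 L — 350 still needed.
Source 11 at 9.5: take 350 of its 850 — requirement met.
Source 15: unused.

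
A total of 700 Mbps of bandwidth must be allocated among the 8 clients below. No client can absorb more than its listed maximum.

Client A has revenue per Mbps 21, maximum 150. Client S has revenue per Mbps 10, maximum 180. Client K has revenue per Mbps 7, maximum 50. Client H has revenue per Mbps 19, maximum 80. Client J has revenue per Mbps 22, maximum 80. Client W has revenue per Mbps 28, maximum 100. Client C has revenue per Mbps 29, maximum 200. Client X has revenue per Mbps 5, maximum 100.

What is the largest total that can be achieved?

Rank by revenue per Mbps: Client C 29 > Client W 28 > Client J 22 > Client A 21 > Client H 19 > Client S 10 > Client K 7 > Client X 5.
Give Client C 200 to hit its cap of 200 ; 500 left.
Give Client W 100 to hit its cap of 100 ; 400 left.
Client J takes 80 to reach its cap of 80 ; 320 left.
Client A: +150 to 150 (cap) ; 170 left.
Give Client H 80 to hit its cap of 80 ; 90 left.
Client S has room for 180 but only 90 remain, so it gets 90.
Total = 21×150 + 10×90 + 19×80 + 22×80 + 28×100 + 29×200 = 15930.

15930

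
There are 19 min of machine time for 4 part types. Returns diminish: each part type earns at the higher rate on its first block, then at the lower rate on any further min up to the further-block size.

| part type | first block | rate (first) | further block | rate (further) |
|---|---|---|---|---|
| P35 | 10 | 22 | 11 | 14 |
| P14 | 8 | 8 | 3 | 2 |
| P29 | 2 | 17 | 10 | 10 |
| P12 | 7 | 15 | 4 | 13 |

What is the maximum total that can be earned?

359

Rank every tier by rate: P35/first 22 > P29/first 17 > P12/first 15 > P35/second 14 > P12/second 13 > P29/second 10 > P14/first 8 > P14/second 2.
P35 first at 22: fill all 10 ; 9 left.
P29/first (17): +2 ; 7 left.
P12/first (15): +7 ; 0 left.
Total = 22×10 + 17×2 + 15×7 = 359.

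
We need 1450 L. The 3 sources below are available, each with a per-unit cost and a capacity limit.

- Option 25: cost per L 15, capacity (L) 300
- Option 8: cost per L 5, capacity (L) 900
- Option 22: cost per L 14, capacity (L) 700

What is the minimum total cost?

Cheapest first:
Option 8 at 5: take all 900 L — 550 still needed.
Option 22 at 14: take 550 of its 700 — requirement met.
Option 25: unused.
Cost = 900×5 + 550×14 = 12200.

12200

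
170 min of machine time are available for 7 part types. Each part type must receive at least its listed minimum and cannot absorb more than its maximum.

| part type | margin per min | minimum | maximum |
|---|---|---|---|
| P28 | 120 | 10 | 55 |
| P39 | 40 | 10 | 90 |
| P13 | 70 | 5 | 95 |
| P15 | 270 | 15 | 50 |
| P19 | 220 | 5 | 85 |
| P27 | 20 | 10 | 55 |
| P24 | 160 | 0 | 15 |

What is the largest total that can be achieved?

34350

Meeting every minimum uses 10+10+5+15+5+10+0 = 55 min, leaving 115.
Order the part types by margin per min: P15 270 > P19 220 > P24 160 > P28 120 > P13 70 > P39 40 > P27 20.
Give P15 35 more to hit its cap of 50 → 80 left.
Give P19 80 more to hit its cap of 85 → 0 left.
Total = 120×10 + 40×10 + 70×5 + 270×50 + 220×85 + 20×10 = 34350.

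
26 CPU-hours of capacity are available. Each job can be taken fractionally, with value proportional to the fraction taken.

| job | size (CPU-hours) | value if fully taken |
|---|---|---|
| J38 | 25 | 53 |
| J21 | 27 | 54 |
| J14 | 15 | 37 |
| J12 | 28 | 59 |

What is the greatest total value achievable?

60.32

Sort by value density: J14 37/15≈2.47, J38 53/25≈2.12, J12 59/28≈2.11, J21 54/27≈2.
Take all of J14 (15 CPU-hours, value 37) — 11 CPU-hours left.
Only 11 CPU-hours remain; take 11/25 of J38 for value 53×11/25 = 23.32.
Total value = 60.32.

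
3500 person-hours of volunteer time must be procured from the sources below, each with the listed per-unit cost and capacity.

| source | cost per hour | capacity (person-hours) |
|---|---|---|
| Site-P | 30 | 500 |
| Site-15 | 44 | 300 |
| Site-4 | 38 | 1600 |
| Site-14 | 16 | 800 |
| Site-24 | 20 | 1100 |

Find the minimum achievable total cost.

Use sources in increasing cost order.
Take 800 from Site-14 at 16 — need 2700 more.
Site-24 at 20: take all 1100 person-hours — 1600 still needed.
Take 500 from Site-P at 30 — need 1100 more.
Take 1100 from Site-4 at 38 to finish.
Site-15: unused.
Cost = 800×16 + 1100×20 + 500×30 + 1100×38 = 91600.

91600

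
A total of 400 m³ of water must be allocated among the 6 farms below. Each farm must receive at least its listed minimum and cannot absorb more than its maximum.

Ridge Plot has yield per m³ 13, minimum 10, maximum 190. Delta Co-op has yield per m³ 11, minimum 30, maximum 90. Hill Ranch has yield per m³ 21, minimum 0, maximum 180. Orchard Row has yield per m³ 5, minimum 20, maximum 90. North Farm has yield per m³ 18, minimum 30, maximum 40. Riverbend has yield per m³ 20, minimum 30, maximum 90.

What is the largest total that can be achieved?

7250

Meeting every minimum uses 10+30+0+20+30+30 = 120 m³, leaving 280.
Rank by yield per m³: Hill Ranch 21 > Riverbend 20 > North Farm 18 > Ridge Plot 13 > Delta Co-op 11 > Orchard Row 5.
Hill Ranch takes 180 more to reach its cap of 180 — 100 left.
Riverbend: +60 to 90 (cap) — 40 left.
North Farm takes 10 more to reach its cap of 40 — 30 left.
Ridge Plot has room for 180 more but only 30 remain, so it gets 40.
Total = 13×40 + 11×30 + 21×180 + 5×20 + 18×40 + 20×90 = 7250.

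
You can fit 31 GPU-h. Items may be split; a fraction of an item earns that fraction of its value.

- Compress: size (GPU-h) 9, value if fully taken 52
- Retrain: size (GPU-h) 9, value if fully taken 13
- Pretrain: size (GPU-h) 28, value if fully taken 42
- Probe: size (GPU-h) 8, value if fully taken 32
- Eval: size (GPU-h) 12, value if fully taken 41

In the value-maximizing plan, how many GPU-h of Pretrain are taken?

Rank by value-to-size ratio: Compress 52/9≈5.78, Probe 32/8≈4, Eval 41/12≈3.42, Pretrain 42/28≈1.5, Retrain 13/9≈1.44.
All 9 GPU-h of Compress fit (value 52) ; 22 remain.
Probe: take in full, 8 GPU-h for value 32 ; 14 left.
Take all of Eval (12 GPU-h, value 41) ; 2 GPU-h left.
Fill the last 2 GPU-h with part of Pretrain: 2/28 of it earns 3.

2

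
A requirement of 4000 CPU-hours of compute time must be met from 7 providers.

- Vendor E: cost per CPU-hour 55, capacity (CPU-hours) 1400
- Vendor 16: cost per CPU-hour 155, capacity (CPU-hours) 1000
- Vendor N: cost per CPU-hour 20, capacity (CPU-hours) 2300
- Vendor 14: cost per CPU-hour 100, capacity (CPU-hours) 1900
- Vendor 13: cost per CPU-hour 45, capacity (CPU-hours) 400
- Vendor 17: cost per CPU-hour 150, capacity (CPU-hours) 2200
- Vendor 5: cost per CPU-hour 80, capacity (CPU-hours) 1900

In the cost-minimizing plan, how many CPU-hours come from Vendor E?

Use providers in increasing cost order.
Vendor N at 20: take all 2300 CPU-hours → 1700 still needed.
Take 400 from Vendor 13 at 45 → need 1300 more.
Vendor E (55): take the remaining 1300 → done.
Vendor 5, Vendor 14, Vendor 17, Vendor 16: unused.

1300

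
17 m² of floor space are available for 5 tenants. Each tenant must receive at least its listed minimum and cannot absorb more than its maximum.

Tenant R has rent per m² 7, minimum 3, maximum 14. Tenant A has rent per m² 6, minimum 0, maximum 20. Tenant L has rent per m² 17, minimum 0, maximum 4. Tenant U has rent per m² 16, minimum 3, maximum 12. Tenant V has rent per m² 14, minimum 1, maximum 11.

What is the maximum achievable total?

Meeting every minimum uses 3+0+0+3+1 = 7 m², leaving 10.
Rank by rent per m²: Tenant L 17 > Tenant U 16 > Tenant V 14 > Tenant R 7 > Tenant A 6.
Tenant L: +4 to 4 (cap) — 6 left.
Tenant U has room for 9 more but only 6 remain, so it gets 9.
Total = 7×3 + 17×4 + 16×9 + 14×1 = 247.

247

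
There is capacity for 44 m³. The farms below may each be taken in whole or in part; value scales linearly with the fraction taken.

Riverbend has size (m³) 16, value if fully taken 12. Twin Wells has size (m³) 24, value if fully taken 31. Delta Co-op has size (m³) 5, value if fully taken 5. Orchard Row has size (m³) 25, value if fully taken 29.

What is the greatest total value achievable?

54.2

Best value per unit of size first: Twin Wells 31/24≈1.29, Orchard Row 29/25≈1.16, Delta Co-op 5/5≈1, Riverbend 12/16≈0.75.
Take all of Twin Wells (24 m³, value 31) — 20 m³ left.
Only 20 m³ remain; take 20/25 of Orchard Row for value 29×20/25 = 23.2.
Total value = 54.2.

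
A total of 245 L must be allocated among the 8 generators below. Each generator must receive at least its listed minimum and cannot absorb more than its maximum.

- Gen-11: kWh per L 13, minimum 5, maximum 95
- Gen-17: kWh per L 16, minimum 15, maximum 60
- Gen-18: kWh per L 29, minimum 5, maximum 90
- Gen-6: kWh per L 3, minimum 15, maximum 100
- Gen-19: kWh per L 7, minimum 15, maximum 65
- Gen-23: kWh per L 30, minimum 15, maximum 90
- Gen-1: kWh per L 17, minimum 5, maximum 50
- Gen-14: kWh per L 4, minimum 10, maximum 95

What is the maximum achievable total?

Meeting every minimum uses 5+15+5+15+15+15+5+10 = 85 L, leaving 160.
Order the generators by kWh per L: Gen-23 30 > Gen-18 29 > Gen-1 17 > Gen-17 16 > Gen-11 13 > Gen-19 7 > Gen-14 4 > Gen-6 3.
Give Gen-23 75 more to hit its cap of 90 ; 85 left.
Gen-18 takes 85 more to reach its cap of 90 ; 0 left.
Total = 13×5 + 16×15 + 29×90 + 3×15 + 7×15 + 30×90 + 17×5 + 4×10 = 5890.

5890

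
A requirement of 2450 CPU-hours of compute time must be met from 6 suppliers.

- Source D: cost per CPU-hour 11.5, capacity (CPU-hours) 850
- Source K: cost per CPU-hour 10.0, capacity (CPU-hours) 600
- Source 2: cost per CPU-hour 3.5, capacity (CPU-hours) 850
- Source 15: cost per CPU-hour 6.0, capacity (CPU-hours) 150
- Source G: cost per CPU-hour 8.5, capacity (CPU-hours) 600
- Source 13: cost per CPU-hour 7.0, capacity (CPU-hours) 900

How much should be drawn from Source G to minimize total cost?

550

Fill from the cheapest supplier first.
Source 2 at 3.5: take all 850 CPU-hours ; 1600 still needed.
Source 15 (6.0): use full 150 ; 1450 CPU-hours to go.
Source 13 (7.0): use full 900 ; 550 CPU-hours to go.
Source G (8.5): take the remaining 550 ; done.
Source K, Source D: unused.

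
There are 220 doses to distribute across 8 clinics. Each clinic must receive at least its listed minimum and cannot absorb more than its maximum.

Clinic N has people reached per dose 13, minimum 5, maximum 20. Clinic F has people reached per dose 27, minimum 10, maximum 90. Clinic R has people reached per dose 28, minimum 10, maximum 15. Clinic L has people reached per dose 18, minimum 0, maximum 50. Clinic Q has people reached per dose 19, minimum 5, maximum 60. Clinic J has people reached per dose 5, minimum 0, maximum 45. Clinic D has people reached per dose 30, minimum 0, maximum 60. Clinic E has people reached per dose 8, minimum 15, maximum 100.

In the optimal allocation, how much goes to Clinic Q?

Meeting every minimum uses 5+10+10+0+5+0+0+15 = 45 doses, leaving 175.
Rank by people reached per dose: Clinic D 30 > Clinic R 28 > Clinic F 27 > Clinic Q 19 > Clinic L 18 > Clinic N 13 > Clinic E 8 > Clinic J 5.
Give Clinic D 60 more to hit its cap of 60 ; 115 left.
Clinic R: +5 to 15 (cap) ; 110 left.
Clinic F: +80 to 90 (cap) ; 30 left.
Clinic Q has room for 55 more but only 30 remain, so it gets 35.

35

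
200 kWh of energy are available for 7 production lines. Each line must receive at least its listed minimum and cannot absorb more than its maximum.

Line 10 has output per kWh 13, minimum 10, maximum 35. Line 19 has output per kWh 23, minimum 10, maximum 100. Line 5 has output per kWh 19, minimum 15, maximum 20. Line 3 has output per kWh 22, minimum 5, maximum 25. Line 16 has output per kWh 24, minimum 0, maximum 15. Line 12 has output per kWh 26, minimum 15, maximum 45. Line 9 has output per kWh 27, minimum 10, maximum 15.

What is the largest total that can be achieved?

Meeting every minimum uses 10+10+15+5+0+15+10 = 65 kWh, leaving 135.
Highest output per kWh first: Line 9 27 > Line 12 26 > Line 16 24 > Line 19 23 > Line 3 22 > Line 5 19 > Line 10 13.
Give Line 9 5 more to hit its cap of 15 ; 130 left.
Line 12 takes 30 more to reach its cap of 45 ; 100 left.
Line 16: +15 to 15 (cap) ; 85 left.
Line 19: +85 (room for 90) → 95. Pool exhausted.
Total = 13×10 + 23×95 + 19×15 + 22×5 + 24×15 + 26×45 + 27×15 = 4645.

4645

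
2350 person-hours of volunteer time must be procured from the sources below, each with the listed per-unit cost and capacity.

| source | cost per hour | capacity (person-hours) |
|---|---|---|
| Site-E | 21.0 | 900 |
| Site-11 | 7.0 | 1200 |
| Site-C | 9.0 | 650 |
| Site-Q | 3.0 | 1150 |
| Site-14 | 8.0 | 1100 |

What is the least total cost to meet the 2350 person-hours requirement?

Cheapest first:
Site-Q (3.0): use full 1150 — 1200 person-hours to go.
Take 1200 from Site-11 at 7.0 — need 0 more.
Site-14, Site-C, Site-E: unused.
Cost = 1150×3.0 + 1200×7.0 = 11850.

11850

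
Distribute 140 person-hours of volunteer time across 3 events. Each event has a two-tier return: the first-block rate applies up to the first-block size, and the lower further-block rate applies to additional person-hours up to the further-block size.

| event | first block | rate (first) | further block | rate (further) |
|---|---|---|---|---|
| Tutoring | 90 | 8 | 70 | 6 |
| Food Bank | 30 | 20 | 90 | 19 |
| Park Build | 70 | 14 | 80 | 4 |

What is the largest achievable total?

Order all 6 blocks by rate: Food Bank/T1 20 > Food Bank/T2 19 > Park Build/T1 14 > Tutoring/T1 8 > Tutoring/T2 6 > Park Build/T2 4.
Food Bank T1 at 20: fill all 30 → 110 left.
Food Bank T2 at 19: fill all 90 → 20 left.
Park Build/T1: +20 of 70 at 14; pool empty.
Total = 20×30 + 19×90 + 14×20 = 2590.

2590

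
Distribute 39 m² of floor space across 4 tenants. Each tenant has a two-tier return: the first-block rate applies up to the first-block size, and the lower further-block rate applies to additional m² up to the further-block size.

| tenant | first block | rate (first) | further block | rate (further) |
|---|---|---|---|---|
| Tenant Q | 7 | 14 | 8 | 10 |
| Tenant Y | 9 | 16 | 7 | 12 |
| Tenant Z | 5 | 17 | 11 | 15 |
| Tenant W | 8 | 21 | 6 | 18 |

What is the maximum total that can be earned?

670

Rank every tier by rate: Tenant W/tier1 21 > Tenant W/tier2 18 > Tenant Z/tier1 17 > Tenant Y/tier1 16 > Tenant Z/tier2 15 > Tenant Q/tier1 14 > Tenant Y/tier2 12 > Tenant Q/tier2 10.
Tenant W tier1 at 21: fill all 8 → 31 left.
Tenant W tier2 at 18: fill all 6 → 25 left.
Fill Tenant Z tier1 block (5 at 17) → 20 left.
Tenant Y/tier1 (16): +9 → 11 left.
Tenant Z/tier2 (15): +11 → 0 left.
Total = 21×8 + 18×6 + 17×5 + 16×9 + 15×11 = 670.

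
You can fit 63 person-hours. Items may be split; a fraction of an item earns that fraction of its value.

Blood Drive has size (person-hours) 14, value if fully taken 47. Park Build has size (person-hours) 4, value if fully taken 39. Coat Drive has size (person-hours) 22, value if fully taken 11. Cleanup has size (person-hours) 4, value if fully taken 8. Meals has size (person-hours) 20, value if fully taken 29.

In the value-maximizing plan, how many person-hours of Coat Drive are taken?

Rank by value-to-size ratio: Park Build 39/4≈9.75, Blood Drive 47/14≈3.36, Cleanup 8/4≈2, Meals 29/20≈1.45, Coat Drive 11/22≈0.5.
Take all of Park Build (4 person-hours, value 39) → 59 person-hours left.
Blood Drive: take in full, 14 person-hours for value 47 → 45 left.
Take all of Cleanup (4 person-hours, value 8) → 41 person-hours left.
All 20 person-hours of Meals fit (value 29) → 21 remain.
21 person-hours left: a 21/22 share of Coat Drive gives 11×21/22 = 10.5.

21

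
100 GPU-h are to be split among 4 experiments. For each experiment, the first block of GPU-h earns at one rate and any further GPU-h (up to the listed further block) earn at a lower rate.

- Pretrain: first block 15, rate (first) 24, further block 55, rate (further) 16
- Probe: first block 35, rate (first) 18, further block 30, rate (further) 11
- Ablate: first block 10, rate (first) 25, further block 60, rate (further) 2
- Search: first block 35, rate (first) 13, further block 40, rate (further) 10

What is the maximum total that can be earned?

Treat each block as its own option and order by rate: Ablate/tier1 25 > Pretrain/tier1 24 > Probe/tier1 18 > Pretrain/tier2 16 > Search/tier1 13 > Probe/tier2 11 > Search/tier2 10 > Ablate/tier2 2.
Ablate/tier1 (25): +10 — 90 left.
Pretrain/tier1 (24): +15 — 75 left.
Probe/tier1 (18): +35 — 40 left.
Pretrain tier2 at 16: only 40 left, fill 40.
Total = 25×10 + 24×15 + 18×35 + 16×40 = 1880.

1880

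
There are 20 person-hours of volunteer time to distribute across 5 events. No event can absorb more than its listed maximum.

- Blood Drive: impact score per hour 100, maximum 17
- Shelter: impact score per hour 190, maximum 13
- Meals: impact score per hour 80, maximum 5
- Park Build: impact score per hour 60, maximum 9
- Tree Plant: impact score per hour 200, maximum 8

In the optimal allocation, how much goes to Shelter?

12

Order the events by impact score per hour: Tree Plant 200 > Shelter 190 > Blood Drive 100 > Meals 80 > Park Build 60.
Tree Plant: +8 to 8 (cap) → 12 left.
Shelter has room for 13 but only 12 remain, so it gets 12.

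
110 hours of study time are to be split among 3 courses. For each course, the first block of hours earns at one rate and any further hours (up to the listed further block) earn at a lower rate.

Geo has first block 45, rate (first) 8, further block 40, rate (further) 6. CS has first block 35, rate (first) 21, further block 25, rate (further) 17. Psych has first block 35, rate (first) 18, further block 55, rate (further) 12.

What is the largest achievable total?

Treat each block as its own option and order by rate: CS/T1 21 > Psych/T1 18 > CS/T2 17 > Psych/T2 12 > Geo/T1 8 > Geo/T2 6.
Fill CS T1 block (35 at 21) → 75 left.
Psych T1 at 18: fill all 35 → 40 left.
CS/T2 (17): +25 → 15 left.
15 remain; put them into Psych T2 at 12.
Total = 21×35 + 18×35 + 17×25 + 12×15 = 1970.

1970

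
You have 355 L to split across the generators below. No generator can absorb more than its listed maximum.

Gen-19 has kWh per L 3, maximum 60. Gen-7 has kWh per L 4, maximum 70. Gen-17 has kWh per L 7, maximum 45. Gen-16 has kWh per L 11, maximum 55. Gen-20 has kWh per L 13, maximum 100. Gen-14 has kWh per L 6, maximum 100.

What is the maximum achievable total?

Rank by kWh per L: Gen-20 13 > Gen-16 11 > Gen-17 7 > Gen-14 6 > Gen-7 4 > Gen-19 3.
Gen-20 takes 100 to reach its cap of 100 — 255 left.
Gen-16: +55 to 55 (cap) — 200 left.
Give Gen-17 45 to hit its cap of 45 — 155 left.
Gen-14 takes 100 to reach its cap of 100 — 55 left.
Gen-7: +55 (room for 70) → 55. Pool exhausted.
Total = 4×55 + 7×45 + 11×55 + 13×100 + 6×100 = 3040.

3040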